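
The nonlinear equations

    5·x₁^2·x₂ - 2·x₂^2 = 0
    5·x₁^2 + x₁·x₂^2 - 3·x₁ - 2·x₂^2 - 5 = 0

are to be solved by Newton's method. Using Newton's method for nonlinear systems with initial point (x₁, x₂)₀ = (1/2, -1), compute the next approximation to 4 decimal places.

At (1/2, -1): F = (-3.2500, -6.7500).
Jacobian J = [[10·x₁·x₂, 5·x₁^2 - 4·x₂], [10·x₁ + x₂^2 - 3, 2·x₁·x₂ - 4·x₂]].
At the point, J = [[-5.0000, 5.2500], [3.0000, 3.0000]] (det J = -30.7500).
Solving J·Δ = −F gives Δ = (0.8354, 1.4146).
Then the next iterate is (x₁, x₂)₁ = (1.3354, 0.4146).

(1.3354, 0.4146)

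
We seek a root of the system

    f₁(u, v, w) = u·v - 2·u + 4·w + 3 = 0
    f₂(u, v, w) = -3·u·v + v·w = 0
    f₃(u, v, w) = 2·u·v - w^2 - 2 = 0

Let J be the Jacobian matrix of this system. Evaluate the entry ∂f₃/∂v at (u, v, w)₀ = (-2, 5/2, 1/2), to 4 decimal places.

-4.0000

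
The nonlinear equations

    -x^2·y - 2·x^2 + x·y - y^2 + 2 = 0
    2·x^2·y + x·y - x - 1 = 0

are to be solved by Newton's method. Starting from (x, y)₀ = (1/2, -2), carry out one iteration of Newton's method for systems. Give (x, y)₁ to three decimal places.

(0.072, -1.495)

At (1/2, -2): F = (-3.000, -3.500).
Jacobian J = [[-2·x·y - 4·x + y, -x^2 + x - 2·y], [4·x·y + y - 1, 2·x^2 + x]].
At the point, J = [[-2.000, 4.250], [-7.000, 1.000]] (det J = 27.750).
Solving J·Δ = −F gives Δ = (-0.428, 0.505).
Then the next iterate is (x, y)₁ = (0.072, -1.495).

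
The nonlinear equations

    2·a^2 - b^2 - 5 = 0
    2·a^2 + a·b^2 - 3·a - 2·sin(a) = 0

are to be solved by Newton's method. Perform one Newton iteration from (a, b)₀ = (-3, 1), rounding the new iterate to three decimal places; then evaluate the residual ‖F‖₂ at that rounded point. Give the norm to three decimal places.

At (-3, 1): F = (12.000, 24.28224).
Jacobian J = [[4·a, -2·b], [4·a + b^2 - 2·cos(a) - 3, 2·a·b]].
At the point, J = [[-12.000, -2.000], [-12.02002, -6.000]] (det J = 47.95997).
Solving J·Δ = −F gives Δ = (0.489, 3.068).
Then the next iterate is (a, b)₁ = (-2.511, 4.068).
Re-evaluating at (-2.511, 4.068): F = (-8.93838, -20.23111), so ‖F‖₂ = 22.118.

22.118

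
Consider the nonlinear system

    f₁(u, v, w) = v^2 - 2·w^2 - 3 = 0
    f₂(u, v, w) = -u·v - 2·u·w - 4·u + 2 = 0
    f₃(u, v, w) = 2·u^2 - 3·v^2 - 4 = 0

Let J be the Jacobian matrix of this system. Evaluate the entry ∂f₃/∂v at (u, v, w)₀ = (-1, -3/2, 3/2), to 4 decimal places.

9.0000

∂f₃/∂v = -6·v.
At (-1, -3/2, 3/2) this is 9.0000.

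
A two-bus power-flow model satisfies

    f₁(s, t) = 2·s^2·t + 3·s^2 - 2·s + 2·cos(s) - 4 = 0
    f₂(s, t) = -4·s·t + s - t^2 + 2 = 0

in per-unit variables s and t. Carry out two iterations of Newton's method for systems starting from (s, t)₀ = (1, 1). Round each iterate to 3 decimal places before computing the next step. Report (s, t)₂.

(1.134, 0.609)

At (1, 1): F = (0.08060, -2.000).
Jacobian J = [[4·s·t + 6·s - 2·sin(s) - 2, 2·s^2], [-4·t + 1, -4·s - 2·t]].
At the point, J = [[6.31706, 2.000], [-3.000, -6.000]] (det J = -31.90235).
Solving J·Δ = −F gives Δ = (0.110, -0.388).
Then the next iterate is (s, t)₁ = (1.110, 0.612).
Round to (1.110, 0.612) and repeat: F = (-0.12629, 0.01818), J = [[5.58588, 2.46420], [-1.448, -5.664]].
Δ = (0.024, -0.003), so (s, t)₂ = (1.134, 0.609).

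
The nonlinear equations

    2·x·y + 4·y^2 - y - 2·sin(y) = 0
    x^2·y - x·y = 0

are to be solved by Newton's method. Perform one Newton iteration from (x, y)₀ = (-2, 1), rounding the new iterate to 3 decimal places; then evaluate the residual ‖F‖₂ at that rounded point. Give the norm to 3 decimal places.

At (-2, 1): F = (-2.68294, 6.000).
Jacobian J = [[2·y, 2·x + 8·y - 2·cos(y) - 1], [2·x·y - y, x^2 - x]].
At the point, J = [[2.000, 1.91940], [-5.000, 6.000]] (det J = 21.59698).
Solving J·Δ = −F gives Δ = (1.279, 0.066).
Then the next iterate is (x, y)₁ = (-0.721, 1.066).
Re-evaluating at (-0.721, 1.066): F = (0.19171, 1.32274), so ‖F‖₂ = 1.337.

1.337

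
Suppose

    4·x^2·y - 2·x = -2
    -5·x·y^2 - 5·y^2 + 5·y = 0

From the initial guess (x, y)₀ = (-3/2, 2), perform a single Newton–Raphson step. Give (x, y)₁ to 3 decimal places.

(-0.714, 1.714)

At (-3/2, 2): F = (23.000, 20.000).
Jacobian J = [[8·x·y - 2, 4·x^2], [-5·y^2, -10·x·y - 10·y + 5]].
At the point, J = [[-26.000, 9.000], [-20.000, 15.000]] (det J = -210.000).
Solving J·Δ = −F gives Δ = (0.786, -0.286).
Then the next iterate is (x, y)₁ = (-0.714, 1.714).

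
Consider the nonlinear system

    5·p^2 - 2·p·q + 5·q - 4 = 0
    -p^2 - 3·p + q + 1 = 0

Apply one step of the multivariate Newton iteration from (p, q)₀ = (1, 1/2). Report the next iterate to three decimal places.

(0.583, 0.917)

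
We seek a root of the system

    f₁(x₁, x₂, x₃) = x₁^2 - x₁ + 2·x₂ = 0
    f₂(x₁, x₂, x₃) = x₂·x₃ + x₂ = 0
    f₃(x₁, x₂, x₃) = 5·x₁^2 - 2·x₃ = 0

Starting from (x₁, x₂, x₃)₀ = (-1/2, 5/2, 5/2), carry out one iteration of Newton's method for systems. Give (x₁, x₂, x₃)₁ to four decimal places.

(-2.6818, -2.5568, 6.0795)

At (-1/2, 5/2, 5/2): F = (5.7500, 8.7500, -3.7500).
Jacobian J = [[2·x₁ - 1, 2, 0], [0, x₃ + 1, x₂], [10·x₁, 0, -2]].
At the point, J = [[-2.0000, 2.0000, 0.0000], [0.0000, 3.5000, 2.5000], [-5.0000, 0.0000, -2.0000]] (det J = -11.0000).
Solving J·Δ = −F gives Δ = (-2.1818, -5.0568, 3.5795).
Then the next iterate is (x₁, x₂, x₃)₁ = (-2.6818, -2.5568, 6.0795).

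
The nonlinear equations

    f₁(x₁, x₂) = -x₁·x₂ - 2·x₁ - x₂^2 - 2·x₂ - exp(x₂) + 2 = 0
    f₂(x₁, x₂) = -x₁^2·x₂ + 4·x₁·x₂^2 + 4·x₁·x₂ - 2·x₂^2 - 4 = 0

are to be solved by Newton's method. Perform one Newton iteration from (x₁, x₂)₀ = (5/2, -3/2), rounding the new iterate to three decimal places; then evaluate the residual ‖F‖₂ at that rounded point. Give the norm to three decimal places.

0.917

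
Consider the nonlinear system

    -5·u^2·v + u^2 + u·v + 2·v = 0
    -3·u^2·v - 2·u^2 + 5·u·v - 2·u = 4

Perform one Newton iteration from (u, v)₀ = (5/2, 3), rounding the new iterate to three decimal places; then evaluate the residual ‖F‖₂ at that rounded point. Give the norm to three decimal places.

23.931

At (5/2, 3): F = (-74.000, -40.250).
Jacobian J = [[-10·u·v + 2·u + v, -5·u^2 + u + 2], [-6·u·v - 4·u + 5·v - 2, -3·u^2 + 5·u]].
At the point, J = [[-67.000, -26.750], [-42.000, -6.250]] (det J = -704.750).
Solving J·Δ = −F gives Δ = (-0.871, -0.584).
Then the next iterate is (u, v)₁ = (1.629, 2.416).
Re-evaluating at (1.629, 2.416): F = (-20.63468, -12.12055), so ‖F‖₂ = 23.931.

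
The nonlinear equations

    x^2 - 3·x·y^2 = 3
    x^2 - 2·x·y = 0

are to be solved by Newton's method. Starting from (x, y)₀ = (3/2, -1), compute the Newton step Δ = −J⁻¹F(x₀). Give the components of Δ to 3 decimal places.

At (3/2, -1): F = (-5.250, 5.250).
Jacobian J = [[2·x - 3·y^2, -6·x·y], [2·x - 2·y, -2·x]].
At the point, J = [[0.000, 9.000], [5.000, -3.000]] (det J = -45.000).
Solving J·Δ = −F gives Δ = (-0.700, 0.583).

(-0.700, 0.583)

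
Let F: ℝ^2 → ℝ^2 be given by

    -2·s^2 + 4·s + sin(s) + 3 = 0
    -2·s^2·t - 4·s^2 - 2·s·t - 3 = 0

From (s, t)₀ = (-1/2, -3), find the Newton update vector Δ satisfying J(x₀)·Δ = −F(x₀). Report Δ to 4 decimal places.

At (-1/2, -3): F = (0.020574, -5.5000).
Jacobian J = [[-4·s + cos(s) + 4, 0], [-4·s·t - 8·s - 2·t, -2·s^2 - 2·s]].
At the point, J = [[6.877583, 0.0000], [4.0000, 0.5000]] (det J = 3.438791).
Solving J·Δ = −F gives Δ = (-0.0030, 11.0239).

(-0.0030, 11.0239)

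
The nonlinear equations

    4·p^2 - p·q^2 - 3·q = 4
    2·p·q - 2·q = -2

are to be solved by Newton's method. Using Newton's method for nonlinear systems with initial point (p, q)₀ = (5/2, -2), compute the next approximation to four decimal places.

(1.4605, -2.0526)

At (5/2, -2): F = (17.0000, -4.0000).
Jacobian J = [[8·p - q^2, -2·p·q - 3], [2·q, 2·p - 2]].
At the point, J = [[16.0000, 7.0000], [-4.0000, 3.0000]] (det J = 76.0000).
Solving J·Δ = −F gives Δ = (-1.0395, -0.0526).
Then the next iterate is (p, q)₁ = (1.4605, -2.0526).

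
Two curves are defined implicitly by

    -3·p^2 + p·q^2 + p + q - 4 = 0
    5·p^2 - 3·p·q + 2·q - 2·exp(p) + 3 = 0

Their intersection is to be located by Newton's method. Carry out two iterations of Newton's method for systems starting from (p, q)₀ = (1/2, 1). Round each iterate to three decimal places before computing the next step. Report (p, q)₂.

(2.039, 2.672)

At (1/2, 1): F = (-2.750, 1.45256).
Jacobian J = [[-6·p + q^2 + 1, 2·p·q + 1], [10·p - 3·q - 2·exp(p), -3·p + 2]].
At the point, J = [[-1.000, 2.000], [-1.29744, 0.500]] (det J = 2.09489).
Solving J·Δ = −F gives Δ = (2.043, 2.397).
Then the next iterate is (p, q)₁ = (2.543, 3.397).
Round to (2.543, 3.397) and repeat: F = (11.88468, -9.22300), J = [[-2.71839, 18.27714], [-10.19653, -5.629]].
Δ = (-0.504, -0.725), so (p, q)₂ = (2.039, 2.672).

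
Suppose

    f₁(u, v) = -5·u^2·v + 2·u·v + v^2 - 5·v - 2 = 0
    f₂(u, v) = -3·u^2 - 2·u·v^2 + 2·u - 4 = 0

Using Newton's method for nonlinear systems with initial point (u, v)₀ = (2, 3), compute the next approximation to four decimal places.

(1.2877, 1.8311)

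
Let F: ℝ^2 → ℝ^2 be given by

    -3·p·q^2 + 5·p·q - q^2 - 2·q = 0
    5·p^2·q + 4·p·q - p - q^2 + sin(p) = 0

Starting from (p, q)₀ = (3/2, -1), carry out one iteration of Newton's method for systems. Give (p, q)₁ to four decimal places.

(0.9414, -0.6042)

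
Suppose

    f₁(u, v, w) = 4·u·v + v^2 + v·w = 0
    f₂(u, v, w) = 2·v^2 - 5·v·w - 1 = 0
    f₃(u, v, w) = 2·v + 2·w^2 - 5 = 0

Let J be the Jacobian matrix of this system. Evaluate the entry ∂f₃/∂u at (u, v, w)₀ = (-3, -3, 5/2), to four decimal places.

0.0000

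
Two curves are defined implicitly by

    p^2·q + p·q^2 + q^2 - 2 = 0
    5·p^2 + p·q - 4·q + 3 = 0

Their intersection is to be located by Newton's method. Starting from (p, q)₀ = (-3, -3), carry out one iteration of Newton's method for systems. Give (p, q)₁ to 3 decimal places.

(-0.778, -3.619)

At (-3, -3): F = (-47.000, 69.000).
Jacobian J = [[2·p·q + q^2, p^2 + 2·p·q + 2·q], [10·p + q, p - 4]].
At the point, J = [[27.000, 21.000], [-33.000, -7.000]] (det J = 504.000).
Solving J·Δ = −F gives Δ = (2.222, -0.619).
Then the next iterate is (p, q)₁ = (-0.778, -3.619).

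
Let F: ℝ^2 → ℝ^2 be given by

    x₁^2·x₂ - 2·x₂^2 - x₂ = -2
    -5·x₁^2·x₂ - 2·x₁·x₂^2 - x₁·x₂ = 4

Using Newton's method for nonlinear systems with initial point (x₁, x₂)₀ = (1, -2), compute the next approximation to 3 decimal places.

(0.900, -1.300)

At (1, -2): F = (-6.000, 0.000).
Jacobian J = [[2·x₁·x₂, x₁^2 - 4·x₂ - 1], [-10·x₁·x₂ - 2·x₂^2 - x₂, -5·x₁^2 - 4·x₁·x₂ - x₁]].
At the point, J = [[-4.000, 8.000], [14.000, 2.000]] (det J = -120.000).
Solving J·Δ = −F gives Δ = (-0.100, 0.700).
Then the next iterate is (x₁, x₂)₁ = (0.900, -1.300).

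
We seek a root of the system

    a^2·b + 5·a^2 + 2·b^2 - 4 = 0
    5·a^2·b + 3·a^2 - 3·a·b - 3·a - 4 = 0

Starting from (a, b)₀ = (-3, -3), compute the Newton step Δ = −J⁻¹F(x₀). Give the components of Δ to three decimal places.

(3.232, -2.261)

At (-3, -3): F = (32.000, -130.000).
Jacobian J = [[2·a·b + 10·a, a^2 + 4·b], [10·a·b + 6·a - 3·b - 3, 5·a^2 - 3·a]].
At the point, J = [[-12.000, -3.000], [78.000, 54.000]] (det J = -414.000).
Solving J·Δ = −F gives Δ = (3.232, -2.261).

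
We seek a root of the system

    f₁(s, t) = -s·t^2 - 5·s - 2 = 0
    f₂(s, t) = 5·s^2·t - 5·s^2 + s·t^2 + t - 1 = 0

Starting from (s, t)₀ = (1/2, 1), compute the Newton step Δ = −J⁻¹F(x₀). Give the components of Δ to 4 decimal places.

At (1/2, 1): F = (-5.0000, 0.5000).
Jacobian J = [[-t^2 - 5, -2·s·t], [10·s·t - 10·s + t^2, 5·s^2 + 2·s·t + 1]].
At the point, J = [[-6.0000, -1.0000], [1.0000, 3.2500]] (det J = -18.5000).
Solving J·Δ = −F gives Δ = (-0.8514, 0.1081).

(-0.8514, 0.1081)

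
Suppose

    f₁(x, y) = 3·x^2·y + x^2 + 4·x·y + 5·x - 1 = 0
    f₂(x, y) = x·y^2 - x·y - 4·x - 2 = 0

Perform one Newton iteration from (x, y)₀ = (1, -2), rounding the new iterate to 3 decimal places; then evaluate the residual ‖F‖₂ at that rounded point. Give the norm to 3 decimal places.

2.225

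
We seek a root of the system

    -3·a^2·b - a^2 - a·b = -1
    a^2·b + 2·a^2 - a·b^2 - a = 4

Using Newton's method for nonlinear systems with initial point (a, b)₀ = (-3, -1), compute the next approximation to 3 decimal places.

At (-3, -1): F = (16.000, 11.000).
Jacobian J = [[-6·a·b - 2·a - b, -3·a^2 - a], [2·a·b + 4·a - b^2 - 1, a^2 - 2·a·b]].
At the point, J = [[-11.000, -24.000], [-8.000, 3.000]] (det J = -225.000).
Solving J·Δ = −F gives Δ = (1.387, 0.031).
Then the next iterate is (a, b)₁ = (-1.613, -0.969).

(-1.613, -0.969)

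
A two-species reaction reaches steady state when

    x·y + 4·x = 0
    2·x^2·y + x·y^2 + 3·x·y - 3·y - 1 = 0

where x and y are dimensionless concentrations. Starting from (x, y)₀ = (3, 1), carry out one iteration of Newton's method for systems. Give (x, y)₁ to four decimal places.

(-0.6471, 2.0784)

At (3, 1): F = (15.0000, 26.0000).
Jacobian J = [[y + 4, x], [4·x·y + y^2 + 3·y, 2·x^2 + 2·x·y + 3·x - 3]].
At the point, J = [[5.0000, 3.0000], [16.0000, 30.0000]] (det J = 102.0000).
Solving J·Δ = −F gives Δ = (-3.6471, 1.0784).
Then the next iterate is (x, y)₁ = (-0.6471, 2.0784).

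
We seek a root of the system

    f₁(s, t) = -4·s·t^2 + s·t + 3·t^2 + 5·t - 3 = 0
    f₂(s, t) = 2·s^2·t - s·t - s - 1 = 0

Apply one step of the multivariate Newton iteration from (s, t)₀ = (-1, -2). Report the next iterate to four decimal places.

At (-1, -2): F = (17.0000, -6.0000).
Jacobian J = [[-4·t^2 + t, -8·s·t + s + 6·t + 5], [4·s·t - t - 1, 2·s^2 - s]].
At the point, J = [[-18.0000, -24.0000], [9.0000, 3.0000]] (det J = 162.0000).
Solving J·Δ = −F gives Δ = (0.5741, 0.2778).
Then the next iterate is (s, t)₁ = (-0.4259, -1.7222).

(-0.4259, -1.7222)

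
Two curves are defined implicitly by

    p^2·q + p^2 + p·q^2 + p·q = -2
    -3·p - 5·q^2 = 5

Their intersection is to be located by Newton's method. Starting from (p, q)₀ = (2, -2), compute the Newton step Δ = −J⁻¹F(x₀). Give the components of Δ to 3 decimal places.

At (2, -2): F = (2.000, -31.000).
Jacobian J = [[2·p·q + 2·p + q^2 + q, p^2 + 2·p·q + p], [-3, -10·q]].
At the point, J = [[-2.000, -2.000], [-3.000, 20.000]] (det J = -46.000).
Solving J·Δ = −F gives Δ = (-0.478, 1.478).

(-0.478, 1.478)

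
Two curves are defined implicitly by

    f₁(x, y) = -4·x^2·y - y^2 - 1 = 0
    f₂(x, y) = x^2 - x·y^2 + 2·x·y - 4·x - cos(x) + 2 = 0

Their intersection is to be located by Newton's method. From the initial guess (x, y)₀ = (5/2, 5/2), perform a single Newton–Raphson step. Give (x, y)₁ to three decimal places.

At (5/2, 5/2): F = (-69.750, -4.07386).
Jacobian J = [[-8·x·y, -4·x^2 - 2·y], [2·x - y^2 + 2·y + sin(x) - 4, -2·x·y + 2·x]].
At the point, J = [[-50.000, -30.000], [0.34847, -7.500]] (det J = 385.45416).
Solving J·Δ = −F gives Δ = (-1.040, -0.592).
Then the next iterate is (x, y)₁ = (1.460, 1.908).

(1.460, 1.908)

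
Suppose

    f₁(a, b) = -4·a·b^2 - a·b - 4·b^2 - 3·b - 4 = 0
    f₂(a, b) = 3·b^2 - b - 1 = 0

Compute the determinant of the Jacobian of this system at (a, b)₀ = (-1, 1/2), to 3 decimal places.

-3.000

J = [[-4·b^2 - b, -8·a·b - a - 8·b - 3], [0, 6·b - 1]].
At the point, J = [[-1.500, -2.000], [0.000, 2.000]].
det J = -3.000.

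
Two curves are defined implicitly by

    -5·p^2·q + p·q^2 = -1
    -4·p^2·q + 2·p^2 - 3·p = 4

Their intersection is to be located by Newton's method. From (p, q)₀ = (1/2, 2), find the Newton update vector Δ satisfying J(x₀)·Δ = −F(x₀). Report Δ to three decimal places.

At (1/2, 2): F = (0.500, -7.000).
Jacobian J = [[-10·p·q + q^2, -5·p^2 + 2·p·q], [-8·p·q + 4·p - 3, -4·p^2]].
At the point, J = [[-6.000, 0.750], [-9.000, -1.000]] (det J = 12.750).
Solving J·Δ = −F gives Δ = (-0.373, -3.647).

(-0.373, -3.647)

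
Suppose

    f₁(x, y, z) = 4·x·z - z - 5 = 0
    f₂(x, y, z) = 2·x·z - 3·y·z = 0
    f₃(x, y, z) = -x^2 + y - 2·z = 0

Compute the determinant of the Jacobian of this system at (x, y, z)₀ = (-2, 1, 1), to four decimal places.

-74.0000

J = [[4·z, 0, 4·x - 1], [2·z, -3·z, 2·x - 3·y], [-2·x, 1, -2]].
At the point, J = [[4.0000, 0.0000, -9.0000], [2.0000, -3.0000, -7.0000], [4.0000, 1.0000, -2.0000]].
det J = -74.0000.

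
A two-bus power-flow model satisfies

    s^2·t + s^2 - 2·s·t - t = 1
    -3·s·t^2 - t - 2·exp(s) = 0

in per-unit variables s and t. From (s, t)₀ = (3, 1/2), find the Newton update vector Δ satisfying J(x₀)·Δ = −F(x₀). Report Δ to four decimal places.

(2.2571, -13.5283)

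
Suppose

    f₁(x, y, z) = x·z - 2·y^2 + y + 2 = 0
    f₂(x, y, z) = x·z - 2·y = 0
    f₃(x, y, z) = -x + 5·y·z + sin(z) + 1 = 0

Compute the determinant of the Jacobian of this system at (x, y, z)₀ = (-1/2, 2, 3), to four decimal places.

132.6501

J = [[z, -4·y + 1, x], [z, -2, x], [-1, 5·z, 5·y + cos(z)]].
At the point, J = [[3.0000, -7.0000, -0.5000], [3.0000, -2.0000, -0.5000], [-1.0000, 15.0000, 9.010008]].
det J = 132.6501.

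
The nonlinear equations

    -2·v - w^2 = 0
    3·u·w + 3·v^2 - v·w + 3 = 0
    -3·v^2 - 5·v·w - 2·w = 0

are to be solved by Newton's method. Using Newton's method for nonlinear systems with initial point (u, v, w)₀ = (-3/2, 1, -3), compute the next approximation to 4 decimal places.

At (-3/2, 1, -3): F = (-11.0000, 22.5000, 18.0000).
Jacobian J = [[0, -2, -2·w], [3·w, 6·v - w, 3·u - v], [0, -6·v - 5·w, -5·v - 2]].
At the point, J = [[0.0000, -2.0000, 6.0000], [-9.0000, 9.0000, -5.5000], [0.0000, 9.0000, -7.0000]] (det J = -360.0000).
Solving J·Δ = −F gives Δ = (0.7625, -0.7750, 1.5750).
Then the next iterate is (u, v, w)₁ = (-0.7375, 0.2250, -1.4250).

(-0.7375, 0.2250, -1.4250)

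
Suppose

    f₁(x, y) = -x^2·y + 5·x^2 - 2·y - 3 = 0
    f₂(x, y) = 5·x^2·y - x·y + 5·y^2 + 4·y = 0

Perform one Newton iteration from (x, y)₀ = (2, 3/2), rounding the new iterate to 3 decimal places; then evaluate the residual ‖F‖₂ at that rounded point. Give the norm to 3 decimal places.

13.537

At (2, 3/2): F = (8.000, 44.250).
Jacobian J = [[-2·x·y + 10·x, -x^2 - 2], [10·x·y - y, 5·x^2 - x + 10·y + 4]].
At the point, J = [[14.000, -6.000], [28.500, 37.000]] (det J = 689.000).
Solving J·Δ = −F gives Δ = (-0.815, -0.568).
Then the next iterate is (x, y)₁ = (1.185, 0.932).
Re-evaluating at (1.185, 0.932): F = (0.84839, 13.51039), so ‖F‖₂ = 13.537.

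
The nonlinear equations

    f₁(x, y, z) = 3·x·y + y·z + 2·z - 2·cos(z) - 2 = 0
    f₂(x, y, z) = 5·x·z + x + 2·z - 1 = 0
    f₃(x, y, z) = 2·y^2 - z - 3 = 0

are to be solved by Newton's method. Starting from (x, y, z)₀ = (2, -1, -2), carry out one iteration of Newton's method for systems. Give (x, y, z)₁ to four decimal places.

(-0.6704, -0.7285, -2.0861)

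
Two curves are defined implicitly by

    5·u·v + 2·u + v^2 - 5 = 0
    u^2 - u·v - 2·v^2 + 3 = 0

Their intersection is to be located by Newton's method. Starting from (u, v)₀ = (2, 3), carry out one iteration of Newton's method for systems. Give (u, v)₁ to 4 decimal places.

At (2, 3): F = (38.0000, -17.0000).
Jacobian J = [[5·v + 2, 5·u + 2·v], [2·u - v, -u - 4·v]].
At the point, J = [[17.0000, 16.0000], [1.0000, -14.0000]] (det J = -254.0000).
Solving J·Δ = −F gives Δ = (-1.0236, -1.2874).
Then the next iterate is (u, v)₁ = (0.9764, 1.7126).

(0.9764, 1.7126)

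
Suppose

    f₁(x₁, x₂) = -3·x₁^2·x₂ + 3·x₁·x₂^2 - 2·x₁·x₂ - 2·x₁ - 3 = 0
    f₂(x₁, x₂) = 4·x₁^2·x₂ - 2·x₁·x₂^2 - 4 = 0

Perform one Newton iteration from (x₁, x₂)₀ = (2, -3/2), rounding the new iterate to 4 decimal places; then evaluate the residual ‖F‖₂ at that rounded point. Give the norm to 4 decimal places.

At (2, -3/2): F = (30.5000, -37.0000).
Jacobian J = [[-6·x₁·x₂ + 3·x₂^2 - 2·x₂ - 2, -3·x₁^2 + 6·x₁·x₂ - 2·x₁], [8·x₁·x₂ - 2·x₂^2, 4·x₁^2 - 4·x₁·x₂]].
At the point, J = [[25.7500, -34.0000], [-28.5000, 28.0000]] (det J = -248.0000).
Solving J·Δ = −F gives Δ = (-1.6290, -0.3367).
Then the next iterate is (x₁, x₂)₁ = (0.3710, -1.8367).
Re-evaluating at (0.3710, -1.8367): F = (2.133916, -7.514333), so ‖F‖₂ = 7.8115.

7.8115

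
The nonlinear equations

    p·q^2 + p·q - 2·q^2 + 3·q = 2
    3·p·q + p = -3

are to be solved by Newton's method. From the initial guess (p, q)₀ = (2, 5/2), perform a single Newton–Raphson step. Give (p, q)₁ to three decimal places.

At (2, 5/2): F = (10.500, 20.000).
Jacobian J = [[q^2 + q, 2·p·q + p - 4·q + 3], [3·q + 1, 3·p]].
At the point, J = [[8.750, 5.000], [8.500, 6.000]] (det J = 10.000).
Solving J·Δ = −F gives Δ = (3.700, -8.575).
Then the next iterate is (p, q)₁ = (5.700, -6.075).

(5.700, -6.075)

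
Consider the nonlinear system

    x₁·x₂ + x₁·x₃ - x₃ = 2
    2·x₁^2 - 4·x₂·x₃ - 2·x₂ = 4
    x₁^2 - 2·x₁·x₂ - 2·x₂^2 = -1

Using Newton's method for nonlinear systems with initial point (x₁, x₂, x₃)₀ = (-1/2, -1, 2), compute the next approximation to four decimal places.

At (-1/2, -1, 2): F = (-4.5000, 6.5000, -1.7500).
Jacobian J = [[x₂ + x₃, x₁, x₁ - 1], [4·x₁, -4·x₃ - 2, -4·x₂], [2·x₁ - 2·x₂, -2·x₁ - 4·x₂, 0]].
At the point, J = [[1.0000, -0.5000, -1.5000], [-2.0000, -10.0000, 4.0000], [1.0000, 5.0000, 0.0000]] (det J = -22.0000).
Solving J·Δ = −F gives Δ = (3.2273, -0.2955, -0.7500).
Then the next iterate is (x₁, x₂, x₃)₁ = (2.7273, -1.2955, 1.2500).

(2.7273, -1.2955, 1.2500)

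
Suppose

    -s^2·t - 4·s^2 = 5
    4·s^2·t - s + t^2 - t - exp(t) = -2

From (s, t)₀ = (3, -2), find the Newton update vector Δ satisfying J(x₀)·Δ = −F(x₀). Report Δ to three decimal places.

(-1.620, -0.396)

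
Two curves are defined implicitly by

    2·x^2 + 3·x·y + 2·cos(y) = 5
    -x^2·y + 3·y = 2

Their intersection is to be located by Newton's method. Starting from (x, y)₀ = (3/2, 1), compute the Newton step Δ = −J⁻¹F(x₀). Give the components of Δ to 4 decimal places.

At (3/2, 1): F = (5.080605, -1.2500).
Jacobian J = [[4·x + 3·y, 3·x - 2·sin(y)], [-2·x·y, -x^2 + 3]].
At the point, J = [[9.0000, 2.817058], [-3.0000, 0.7500]] (det J = 15.201174).
Solving J·Δ = −F gives Δ = (-0.4823, -0.2626).

(-0.4823, -0.2626)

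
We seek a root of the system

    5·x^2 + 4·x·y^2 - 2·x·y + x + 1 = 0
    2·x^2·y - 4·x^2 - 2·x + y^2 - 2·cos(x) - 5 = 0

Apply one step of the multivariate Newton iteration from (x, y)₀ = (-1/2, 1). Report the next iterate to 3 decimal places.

At (-1/2, 1): F = (0.750, -5.25517).
Jacobian J = [[10·x + 4·y^2 - 2·y + 1, 8·x·y - 2·x], [4·x·y - 8·x + 2·sin(x) - 2, 2·x^2 + 2·y]].
At the point, J = [[-2.000, -3.000], [-0.95885, 2.500]] (det J = -7.87655).
Solving J·Δ = −F gives Δ = (-1.764, 1.426).
Then the next iterate is (x, y)₁ = (-2.264, 2.426).

(-2.264, 2.426)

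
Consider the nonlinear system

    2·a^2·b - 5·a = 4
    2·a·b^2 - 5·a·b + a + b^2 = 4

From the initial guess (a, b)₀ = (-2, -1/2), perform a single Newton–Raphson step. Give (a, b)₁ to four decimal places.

(0.6667, -0.4167)

At (-2, -1/2): F = (2.0000, -11.7500).
Jacobian J = [[4·a·b - 5, 2·a^2], [2·b^2 - 5·b + 1, 4·a·b - 5·a + 2·b]].
At the point, J = [[-1.0000, 8.0000], [4.0000, 13.0000]] (det J = -45.0000).
Solving J·Δ = −F gives Δ = (2.6667, 0.0833).
Then the next iterate is (a, b)₁ = (0.6667, -0.4167).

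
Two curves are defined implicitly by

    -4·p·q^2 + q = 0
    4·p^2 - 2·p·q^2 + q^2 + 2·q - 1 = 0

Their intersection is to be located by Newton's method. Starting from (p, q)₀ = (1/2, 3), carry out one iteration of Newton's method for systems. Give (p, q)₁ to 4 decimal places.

At (1/2, 3): F = (-15.0000, 6.0000).
Jacobian J = [[-4·q^2, -8·p·q + 1], [8·p - 2·q^2, -4·p·q + 2·q + 2]].
At the point, J = [[-36.0000, -11.0000], [-14.0000, 2.0000]] (det J = -226.0000).
Solving J·Δ = −F gives Δ = (0.1593, -1.8850).
Then the next iterate is (p, q)₁ = (0.6593, 1.1150).

(0.6593, 1.1150)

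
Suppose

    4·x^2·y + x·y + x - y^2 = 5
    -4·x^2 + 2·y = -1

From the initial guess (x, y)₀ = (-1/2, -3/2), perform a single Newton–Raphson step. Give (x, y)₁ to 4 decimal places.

At (-1/2, -3/2): F = (-8.5000, -3.0000).
Jacobian J = [[8·x·y + y + 1, 4·x^2 + x - 2·y], [-8·x, 2]].
At the point, J = [[5.5000, 3.5000], [4.0000, 2.0000]] (det J = -3.0000).
Solving J·Δ = −F gives Δ = (-2.1667, 5.8333).
Then the next iterate is (x, y)₁ = (-2.6667, 4.3333).

(-2.6667, 4.3333)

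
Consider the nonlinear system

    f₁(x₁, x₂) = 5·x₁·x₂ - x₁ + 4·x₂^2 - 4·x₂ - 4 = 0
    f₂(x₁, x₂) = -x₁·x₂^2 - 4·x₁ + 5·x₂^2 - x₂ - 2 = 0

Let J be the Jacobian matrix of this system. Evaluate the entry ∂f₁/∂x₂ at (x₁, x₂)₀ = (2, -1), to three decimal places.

-2.000

∂f₁/∂x₂ = 5·x₁ + 8·x₂ - 4.
At (2, -1) this is -2.000.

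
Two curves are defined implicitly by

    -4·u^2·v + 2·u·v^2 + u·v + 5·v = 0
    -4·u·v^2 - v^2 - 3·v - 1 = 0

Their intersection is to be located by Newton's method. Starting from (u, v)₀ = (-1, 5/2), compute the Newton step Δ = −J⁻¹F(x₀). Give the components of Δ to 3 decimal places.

(0.279, -0.272)

At (-1, 5/2): F = (-12.500, 10.250).
Jacobian J = [[-8·u·v + 2·v^2 + v, -4·u^2 + 4·u·v + u + 5], [-4·v^2, -8·u·v - 2·v - 3]].
At the point, J = [[35.000, -10.000], [-25.000, 12.000]] (det J = 170.000).
Solving J·Δ = −F gives Δ = (0.279, -0.272).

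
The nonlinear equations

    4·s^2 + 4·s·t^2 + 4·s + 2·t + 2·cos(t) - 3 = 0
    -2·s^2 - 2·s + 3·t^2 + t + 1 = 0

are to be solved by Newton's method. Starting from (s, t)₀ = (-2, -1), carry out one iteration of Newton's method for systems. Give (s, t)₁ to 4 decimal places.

(-1.4970, -0.5964)

At (-2, -1): F = (-3.919395, -1.0000).
Jacobian J = [[8·s + 4·t^2 + 4, 8·s·t - 2·sin(t) + 2], [-4·s - 2, 6·t + 1]].
At the point, J = [[-8.0000, 19.682942], [6.0000, -5.0000]] (det J = -78.097652).
Solving J·Δ = −F gives Δ = (0.5030, 0.4036).
Then the next iterate is (s, t)₁ = (-1.4970, -0.5964).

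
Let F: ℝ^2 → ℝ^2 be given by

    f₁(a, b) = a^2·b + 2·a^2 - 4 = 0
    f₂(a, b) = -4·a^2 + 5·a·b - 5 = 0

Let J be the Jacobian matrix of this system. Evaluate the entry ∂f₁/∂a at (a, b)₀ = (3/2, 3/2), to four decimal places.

∂f₁/∂a = 2·a·b + 4·a.
At (3/2, 3/2) this is 10.5000.

10.5000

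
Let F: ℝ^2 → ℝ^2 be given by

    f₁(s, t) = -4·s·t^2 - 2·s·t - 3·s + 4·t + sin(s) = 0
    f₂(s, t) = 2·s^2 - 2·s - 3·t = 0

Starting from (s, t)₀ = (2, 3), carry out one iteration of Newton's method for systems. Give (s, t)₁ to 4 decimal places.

(2.0206, 1.3745)

At (2, 3): F = (-77.090703, -5.0000).
Jacobian J = [[-4·t^2 - 2·t + cos(s) - 3, -8·s·t - 2·s + 4], [4·s - 2, -3]].
At the point, J = [[-45.416147, -48.0000], [6.0000, -3.0000]] (det J = 424.248441).
Solving J·Δ = −F gives Δ = (0.0206, -1.6255).
Then the next iterate is (s, t)₁ = (2.0206, 1.3745).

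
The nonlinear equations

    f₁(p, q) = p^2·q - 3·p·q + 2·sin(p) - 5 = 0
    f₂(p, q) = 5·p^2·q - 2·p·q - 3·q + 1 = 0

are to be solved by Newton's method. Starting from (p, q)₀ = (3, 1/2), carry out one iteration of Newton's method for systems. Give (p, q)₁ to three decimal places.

(-6.829, 3.795)

At (3, 1/2): F = (-4.71776, 19.000).
Jacobian J = [[2·p·q - 3·q + 2·cos(p), p^2 - 3·p], [10·p·q - 2·q, 5·p^2 - 2·p - 3]].
At the point, J = [[-0.47998, 0.000], [14.000, 36.000]] (det J = -17.27946).
Solving J·Δ = −F gives Δ = (-9.829, 3.295).
Then the next iterate is (p, q)₁ = (-6.829, 3.795).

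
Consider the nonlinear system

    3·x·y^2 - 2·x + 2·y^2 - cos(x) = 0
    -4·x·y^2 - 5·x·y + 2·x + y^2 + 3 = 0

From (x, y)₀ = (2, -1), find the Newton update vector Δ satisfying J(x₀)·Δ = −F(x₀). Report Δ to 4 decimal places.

At (2, -1): F = (4.416147, 10.0000).
Jacobian J = [[3·y^2 + sin(x) - 2, 6·x·y + 4·y], [-4·y^2 - 5·y + 2, -8·x·y - 5·x + 2·y]].
At the point, J = [[1.909297, -16.0000], [3.0000, 4.0000]] (det J = 55.637190).
Solving J·Δ = −F gives Δ = (-3.1933, -0.1050).

(-3.1933, -0.1050)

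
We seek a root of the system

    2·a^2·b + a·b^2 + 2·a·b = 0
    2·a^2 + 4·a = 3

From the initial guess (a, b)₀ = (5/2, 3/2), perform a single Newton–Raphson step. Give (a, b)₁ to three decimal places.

At (5/2, 3/2): F = (31.875, 19.500).
Jacobian J = [[4·a·b + b^2 + 2·b, 2·a^2 + 2·a·b + 2·a], [4·a + 4, 0]].
At the point, J = [[20.250, 25.000], [14.000, 0.000]] (det J = -350.000).
Solving J·Δ = −F gives Δ = (-1.393, -0.147).
Then the next iterate is (a, b)₁ = (1.107, 1.353).

(1.107, 1.353)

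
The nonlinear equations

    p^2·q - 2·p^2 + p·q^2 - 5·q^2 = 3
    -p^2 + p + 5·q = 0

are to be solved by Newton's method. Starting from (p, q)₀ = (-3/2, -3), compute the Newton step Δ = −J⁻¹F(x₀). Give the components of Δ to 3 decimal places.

(9.104, -3.533)

At (-3/2, -3): F = (-72.750, -18.750).
Jacobian J = [[2·p·q - 4·p + q^2, p^2 + 2·p·q - 10·q], [-2·p + 1, 5]].
At the point, J = [[24.000, 41.250], [4.000, 5.000]] (det J = -45.000).
Solving J·Δ = −F gives Δ = (9.104, -3.533).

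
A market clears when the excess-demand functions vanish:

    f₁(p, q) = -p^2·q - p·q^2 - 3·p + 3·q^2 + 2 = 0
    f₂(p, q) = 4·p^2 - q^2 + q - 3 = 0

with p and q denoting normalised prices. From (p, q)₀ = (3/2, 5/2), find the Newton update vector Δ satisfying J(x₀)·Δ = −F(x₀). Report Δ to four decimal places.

(4.2031, 13.1719)

At (3/2, 5/2): F = (1.2500, 2.2500).
Jacobian J = [[-2·p·q - q^2 - 3, -p^2 - 2·p·q + 6·q], [8·p, -2·q + 1]].
At the point, J = [[-16.7500, 5.2500], [12.0000, -4.0000]] (det J = 4.0000).
Solving J·Δ = −F gives Δ = (4.2031, 13.1719).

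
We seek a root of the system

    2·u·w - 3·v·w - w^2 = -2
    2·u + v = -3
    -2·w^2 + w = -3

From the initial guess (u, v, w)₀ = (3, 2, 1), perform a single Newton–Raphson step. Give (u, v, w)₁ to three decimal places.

(-1.083, -0.833, 1.667)

At (3, 2, 1): F = (1.000, 11.000, 2.000).
Jacobian J = [[2·w, -3·w, 2·u - 3·v - 2·w], [2, 1, 0], [0, 0, -4·w + 1]].
At the point, J = [[2.000, -3.000, -2.000], [2.000, 1.000, 0.000], [0.000, 0.000, -3.000]] (det J = -24.000).
Solving J·Δ = −F gives Δ = (-4.083, -2.833, 0.667).
Then the next iterate is (u, v, w)₁ = (-1.083, -0.833, 1.667).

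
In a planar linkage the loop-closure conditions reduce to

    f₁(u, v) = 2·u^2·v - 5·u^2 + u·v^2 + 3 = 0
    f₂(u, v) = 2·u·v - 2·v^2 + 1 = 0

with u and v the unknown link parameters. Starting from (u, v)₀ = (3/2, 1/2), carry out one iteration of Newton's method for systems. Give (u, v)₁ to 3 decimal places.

(0.507, -0.507)

At (3/2, 1/2): F = (-5.625, 2.000).
Jacobian J = [[4·u·v - 10·u + v^2, 2·u^2 + 2·u·v], [2·v, 2·u - 4·v]].
At the point, J = [[-11.750, 6.000], [1.000, 1.000]] (det J = -17.750).
Solving J·Δ = −F gives Δ = (-0.993, -1.007).
Then the next iterate is (u, v)₁ = (0.507, -0.507).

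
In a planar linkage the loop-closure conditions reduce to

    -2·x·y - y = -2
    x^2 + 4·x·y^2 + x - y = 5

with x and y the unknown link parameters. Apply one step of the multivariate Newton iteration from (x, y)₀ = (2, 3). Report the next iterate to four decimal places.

At (2, 3): F = (-13.0000, 70.0000).
Jacobian J = [[-2·y, -2·x - 1], [2·x + 4·y^2 + 1, 8·x·y - 1]].
At the point, J = [[-6.0000, -5.0000], [41.0000, 47.0000]] (det J = -77.0000).
Solving J·Δ = −F gives Δ = (-3.3896, 1.4675).
Then the next iterate is (x, y)₁ = (-1.3896, 4.4675).

(-1.3896, 4.4675)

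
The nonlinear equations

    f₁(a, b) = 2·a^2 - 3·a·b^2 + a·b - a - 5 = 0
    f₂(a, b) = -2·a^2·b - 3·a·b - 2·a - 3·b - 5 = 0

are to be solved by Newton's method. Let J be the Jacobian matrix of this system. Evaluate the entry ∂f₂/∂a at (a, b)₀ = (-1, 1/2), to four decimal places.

-1.5000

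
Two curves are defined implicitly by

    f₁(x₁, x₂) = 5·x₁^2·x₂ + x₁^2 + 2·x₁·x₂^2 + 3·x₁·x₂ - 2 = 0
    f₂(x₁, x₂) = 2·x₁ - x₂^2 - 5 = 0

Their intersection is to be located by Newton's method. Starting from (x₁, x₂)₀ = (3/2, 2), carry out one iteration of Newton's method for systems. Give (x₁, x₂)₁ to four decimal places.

At (3/2, 2): F = (43.7500, -6.0000).
Jacobian J = [[10·x₁·x₂ + 2·x₁ + 2·x₂^2 + 3·x₂, 5·x₁^2 + 4·x₁·x₂ + 3·x₁], [2, -2·x₂]].
At the point, J = [[47.0000, 27.7500], [2.0000, -4.0000]] (det J = -243.5000).
Solving J·Δ = −F gives Δ = (-0.0349, -1.5175).
Then the next iterate is (x₁, x₂)₁ = (1.4651, 0.4825).

(1.4651, 0.4825)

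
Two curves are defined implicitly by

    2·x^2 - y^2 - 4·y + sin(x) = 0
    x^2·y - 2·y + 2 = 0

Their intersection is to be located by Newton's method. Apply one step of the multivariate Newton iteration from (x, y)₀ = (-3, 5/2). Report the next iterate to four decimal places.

At (-3, 5/2): F = (1.608880, 19.5000).
Jacobian J = [[4·x + cos(x), -2·y - 4], [2·x·y, x^2 - 2]].
At the point, J = [[-12.989992, -9.0000], [-15.0000, 7.0000]] (det J = -225.929947).
Solving J·Δ = −F gives Δ = (0.8266, -1.0143).
Then the next iterate is (x, y)₁ = (-2.1734, 1.4857).

(-2.1734, 1.4857)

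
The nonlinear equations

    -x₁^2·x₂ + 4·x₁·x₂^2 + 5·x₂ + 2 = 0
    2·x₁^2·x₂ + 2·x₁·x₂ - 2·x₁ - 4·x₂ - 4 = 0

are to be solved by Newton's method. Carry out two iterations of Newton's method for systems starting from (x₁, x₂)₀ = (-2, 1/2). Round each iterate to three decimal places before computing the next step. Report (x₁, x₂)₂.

At (-2, 1/2): F = (0.500, 0.000).
Jacobian J = [[-2·x₁·x₂ + 4·x₂^2, -x₁^2 + 8·x₁·x₂ + 5], [4·x₁·x₂ + 2·x₂ - 2, 2·x₁^2 + 2·x₁ - 4]].
At the point, J = [[3.000, -7.000], [-5.000, 0.000]] (det J = -35.000).
Solving J·Δ = −F gives Δ = (0.000, 0.071).
Then the next iterate is (x₁, x₂)₁ = (-2.000, 0.571).
Round to (-2.000, 0.571) and repeat: F = (-0.03733, 0.000), J = [[3.58816, -8.136], [-5.426, 0.000]].
Δ = (0.000, -0.005), so (x₁, x₂)₂ = (-2.000, 0.566).

(-2.000, 0.566)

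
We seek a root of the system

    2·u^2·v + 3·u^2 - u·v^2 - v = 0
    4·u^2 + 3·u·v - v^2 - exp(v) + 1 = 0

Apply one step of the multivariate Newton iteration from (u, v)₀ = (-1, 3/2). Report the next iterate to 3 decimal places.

At (-1, 3/2): F = (6.750, -6.23169).
Jacobian J = [[4·u·v + 6·u - v^2, 2·u^2 - 2·u·v - 1], [8·u + 3·v, 3·u - 2·v - exp(v)]].
At the point, J = [[-14.250, 4.000], [-3.500, -10.48169]] (det J = 163.36407).
Solving J·Δ = −F gives Δ = (0.281, -0.688).
Then the next iterate is (u, v)₁ = (-0.719, 0.812).

(-0.719, 0.812)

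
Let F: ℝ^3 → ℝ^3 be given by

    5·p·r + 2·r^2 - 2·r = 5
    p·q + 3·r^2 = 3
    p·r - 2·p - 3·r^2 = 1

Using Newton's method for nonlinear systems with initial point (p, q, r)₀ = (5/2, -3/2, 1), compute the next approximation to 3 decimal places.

At (5/2, -3/2, 1): F = (7.500, -3.750, -6.500).
Jacobian J = [[5·r, 0, 5·p + 4·r - 2], [q, p, 6·r], [r - 2, 0, p - 6·r]].
At the point, J = [[5.000, 0.000, 14.500], [-1.500, 2.500, 6.000], [-1.000, 0.000, -3.500]] (det J = -7.500).
Solving J·Δ = −F gives Δ = (22.667, 35.100, -8.333).
Then the next iterate is (p, q, r)₁ = (25.167, 33.600, -7.333).

(25.167, 33.600, -7.333)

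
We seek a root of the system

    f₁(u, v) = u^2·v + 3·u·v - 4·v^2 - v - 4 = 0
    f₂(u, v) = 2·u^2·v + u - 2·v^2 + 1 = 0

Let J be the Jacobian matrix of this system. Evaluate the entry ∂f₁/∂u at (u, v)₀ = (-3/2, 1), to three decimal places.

0.000

∂f₁/∂u = 2·u·v + 3·v.
At (-3/2, 1) this is 0.000.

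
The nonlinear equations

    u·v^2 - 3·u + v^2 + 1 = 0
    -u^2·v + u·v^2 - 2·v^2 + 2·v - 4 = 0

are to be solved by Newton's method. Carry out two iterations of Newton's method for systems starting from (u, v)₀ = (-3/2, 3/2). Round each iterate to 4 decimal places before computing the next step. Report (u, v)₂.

(-0.0149, 2.1376)

At (-3/2, 3/2): F = (4.3750, -12.2500).
Jacobian J = [[v^2 - 3, 2·u·v + 2·v], [-2·u·v + v^2, -u^2 + 2·u·v - 4·v + 2]].
At the point, J = [[-0.7500, -1.5000], [6.7500, -10.7500]] (det J = 18.1875).
Solving J·Δ = −F gives Δ = (3.5962, 1.1186).
Then the next iterate is (u, v)₁ = (2.0962, 2.6186).
Round to (2.0962, 2.6186) and repeat: F = (15.942248, -9.609421), J = [[3.857066, 16.215419], [-4.121153, -1.890236]].
Δ = (-2.1111, -0.4810), so (u, v)₂ = (-0.0149, 2.1376).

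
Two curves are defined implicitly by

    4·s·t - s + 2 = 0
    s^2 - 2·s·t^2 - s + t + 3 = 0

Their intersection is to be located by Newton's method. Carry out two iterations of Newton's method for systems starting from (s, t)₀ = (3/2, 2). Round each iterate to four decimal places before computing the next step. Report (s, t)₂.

(-0.8896, 0.9146)

At (3/2, 2): F = (12.5000, -6.2500).
Jacobian J = [[4·t - 1, 4·s], [2·s - 2·t^2 - 1, -4·s·t + 1]].
At the point, J = [[7.0000, 6.0000], [-6.0000, -11.0000]] (det J = -41.0000).
Solving J·Δ = −F gives Δ = (-2.4390, 0.7622).
Then the next iterate is (s, t)₁ = (-0.9390, 2.7622).
Round to (-0.9390, 2.7622) and repeat: F = (-7.435823, 21.911589), J = [[10.0488, -3.7560], [-18.137498, 11.374823]].
Δ = (0.0494, -1.8476), so (s, t)₂ = (-0.8896, 0.9146).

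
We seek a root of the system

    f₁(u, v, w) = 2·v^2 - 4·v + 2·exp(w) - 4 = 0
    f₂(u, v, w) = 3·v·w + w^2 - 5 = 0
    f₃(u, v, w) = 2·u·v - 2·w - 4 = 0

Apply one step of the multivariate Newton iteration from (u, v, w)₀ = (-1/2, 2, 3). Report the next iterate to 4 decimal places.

(1.7626, 0.5657, 2.2424)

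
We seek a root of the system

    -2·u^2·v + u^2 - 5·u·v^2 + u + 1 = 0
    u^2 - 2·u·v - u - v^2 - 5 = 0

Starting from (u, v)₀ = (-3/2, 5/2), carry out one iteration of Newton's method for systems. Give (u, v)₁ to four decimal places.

At (-3/2, 5/2): F = (37.3750, 0.0000).
Jacobian J = [[-4·u·v + 2·u - 5·v^2 + 1, -2·u^2 - 10·u·v], [2·u - 2·v - 1, -2·u - 2·v]].
At the point, J = [[-18.2500, 33.0000], [-9.0000, -2.0000]] (det J = 333.5000).
Solving J·Δ = −F gives Δ = (0.2241, -1.0086).
Then the next iterate is (u, v)₁ = (-1.2759, 1.4914).

(-1.2759, 1.4914)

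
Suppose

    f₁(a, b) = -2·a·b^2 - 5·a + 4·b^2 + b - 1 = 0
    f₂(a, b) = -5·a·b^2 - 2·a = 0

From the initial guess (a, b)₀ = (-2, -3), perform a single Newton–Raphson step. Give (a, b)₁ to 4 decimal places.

At (-2, -3): F = (78.0000, 94.0000).
Jacobian J = [[-2·b^2 - 5, -4·a·b + 8·b + 1], [-5·b^2 - 2, -10·a·b]].
At the point, J = [[-23.0000, -47.0000], [-47.0000, -60.0000]] (det J = -829.0000).
Solving J·Δ = −F gives Δ = (-0.3160, 1.8142).
Then the next iterate is (a, b)₁ = (-2.3160, -1.1858).

(-2.3160, -1.1858)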